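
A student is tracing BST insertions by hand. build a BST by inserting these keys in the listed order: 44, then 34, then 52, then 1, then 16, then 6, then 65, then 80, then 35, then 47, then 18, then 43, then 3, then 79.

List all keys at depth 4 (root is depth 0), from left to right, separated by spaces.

44: root
34: left child of 44 (depth 1)
52: right child of 44 (depth 1)
1: left child of 34 (depth 2)
16: right child of 1 (depth 3)
6: left child of 16 (depth 4)
65: right child of 52 (depth 2)
80: right child of 65 (depth 3)
35: right child of 34 (depth 2)
47: left child of 52 (depth 2)
18: right child of 16 (depth 4)
43: right child of 35 (depth 3)
3: left child of 6 (depth 5)
79: left child of 80 (depth 4)

6 18 79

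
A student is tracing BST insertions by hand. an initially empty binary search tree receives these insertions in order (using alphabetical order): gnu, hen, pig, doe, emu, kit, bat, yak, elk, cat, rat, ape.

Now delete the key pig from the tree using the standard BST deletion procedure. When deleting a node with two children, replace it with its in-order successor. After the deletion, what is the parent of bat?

doe

gnu: root
hen: right child of gnu (depth 1)
pig: right child of hen (depth 2)
doe: left child of gnu (depth 1)
emu: right child of doe (depth 2)
kit: left child of pig (depth 3)
bat: left child of doe (depth 2)
yak: right child of pig (depth 3)
elk: left child of emu (depth 3)
cat: right child of bat (depth 3)
rat: left child of yak (depth 4)
ape: left child of bat (depth 3)

Delete pig (two children — replace with in-order successor).
After deletion, bat's parent is doe.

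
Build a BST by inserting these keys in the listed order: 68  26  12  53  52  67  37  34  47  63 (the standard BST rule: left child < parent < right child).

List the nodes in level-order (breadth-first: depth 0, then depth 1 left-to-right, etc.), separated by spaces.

68: root
26: left child of 68 (depth 1)
12: left child of 26 (depth 2)
53: right child of 26 (depth 2)
52: left child of 53 (depth 3)
67: right child of 53 (depth 3)
37: left child of 52 (depth 4)
34: left child of 37 (depth 5)
47: right child of 37 (depth 5)
63: left child of 67 (depth 4)

68 26 12 53 52 67 37 63 34 47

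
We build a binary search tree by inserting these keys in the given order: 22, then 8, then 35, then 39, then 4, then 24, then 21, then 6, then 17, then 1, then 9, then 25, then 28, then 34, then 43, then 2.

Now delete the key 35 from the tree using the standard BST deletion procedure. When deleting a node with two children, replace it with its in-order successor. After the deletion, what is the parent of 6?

4

Insert 22: tree is empty, so 22 becomes the root.
Insert 8: 8 < 22 → go left. Place as left child of 22.
Insert 35: 35 > 22 → go right. Place as right child of 22.
Insert 39: 39 > 22 → go right; 39 > 35 → go right. Place as right child of 35.
Insert 4: 4 < 22 → go left; 4 < 8 → go left. Place as left child of 8.
Insert 24: 24 > 22 → go right; 24 < 35 → go left. Place as left child of 35.
Insert 21: 21 < 22 → go left; 21 > 8 → go right. Place as right child of 8.
Insert 6: 6 < 22 → go left; 6 < 8 → go left; 6 > 4 → go right. Place as right child of 4.
Insert 17: 17 < 22 → go left; 17 > 8 → go right; 17 < 21 → go left. Place as left child of 21.
Insert 1: 1 < 22 → go left; 1 < 8 → go left; 1 < 4 → go left. Place as left child of 4.
Insert 9: 9 < 22 → go left; 9 > 8 → go right; 9 < 21 → go left; 9 < 17 → go left. Place as left child of 17.
Insert 25: 25 > 22 → go right; 25 < 35 → go left; 25 > 24 → go right. Place as right child of 24.
Insert 28: 28 > 22 → go right; 28 < 35 → go left; 28 > 24 → go right; 28 > 25 → go right. Place as right child of 25.
Insert 34: 34 > 22 → go right; 34 < 35 → go left; 34 > 24 → go right; 34 > 25 → go right; 34 > 28 → go right. Place as right child of 28.
Insert 43: 43 > 22 → go right; 43 > 35 → go right; 43 > 39 → go right. Place as right child of 39.
Insert 2: 2 < 22 → go left; 2 < 8 → go left; 2 < 4 → go left; 2 > 1 → go right. Place as right child of 1.

Delete 35 (two children — replace with in-order successor).
After deletion, 6's parent is 4.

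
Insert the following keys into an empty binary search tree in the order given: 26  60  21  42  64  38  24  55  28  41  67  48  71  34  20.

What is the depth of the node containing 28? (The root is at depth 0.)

Resulting structure (node: left, right):
  26: L=21, R=60
  60: L=42, R=64
  21: L=20, R=24
  42: L=38, R=55
  64: L=–, R=67
  38: L=28, R=41
  24: L=–, R=–
  55: L=48, R=–
  28: L=–, R=34
  41: L=–, R=–
  67: L=–, R=71
  48: L=–, R=–
  71: L=–, R=–
  34: L=–, R=–
  20: L=–, R=–

Path to 28: 26 → 60 → 42 → 38 → 28, which is 4 edges.

4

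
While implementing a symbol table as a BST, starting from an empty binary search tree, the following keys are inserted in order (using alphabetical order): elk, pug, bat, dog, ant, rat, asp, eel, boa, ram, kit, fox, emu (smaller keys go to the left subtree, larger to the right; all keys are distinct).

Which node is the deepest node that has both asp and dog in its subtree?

Resulting structure (node: left, right):
  elk: L=bat, R=pug
  pug: L=kit, R=rat
  bat: L=ant, R=dog
  dog: L=boa, R=eel
  ant: L=–, R=asp
  rat: L=ram, R=–
  asp: L=–, R=–
  eel: L=–, R=–
  boa: L=–, R=–
  ram: L=–, R=–
  kit: L=fox, R=–
  fox: L=emu, R=–
  emu: L=–, R=–

Path to asp: elk → bat → ant → asp
Path to dog: elk → bat → dog
The paths share a prefix ending at bat, then split left and right.

bat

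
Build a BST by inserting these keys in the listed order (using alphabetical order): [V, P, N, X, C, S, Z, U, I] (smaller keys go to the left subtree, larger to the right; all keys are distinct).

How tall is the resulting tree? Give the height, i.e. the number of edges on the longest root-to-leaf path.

4

V: root
P: left child of V (depth 1)
N: left child of P (depth 2)
X: right child of V (depth 1)
C: left child of N (depth 3)
S: right child of P (depth 2)
Z: right child of X (depth 2)
U: right child of S (depth 3)
I: right child of C (depth 4)

The deepest node is I at depth 4.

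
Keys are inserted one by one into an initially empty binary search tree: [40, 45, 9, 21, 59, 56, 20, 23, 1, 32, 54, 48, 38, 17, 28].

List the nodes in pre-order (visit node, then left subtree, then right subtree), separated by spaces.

40 9 1 21 20 17 23 32 28 38 45 59 56 54 48

Insert 40: tree is empty, so 40 becomes the root.
Insert 45: 45 > 40 → go right. Place as right child of 40.
Insert 9: 9 < 40 → go left. Place as left child of 40.
Insert 21: 21 < 40 → go left; 21 > 9 → go right. Place as right child of 9.
Insert 59: 59 > 40 → go right; 59 > 45 → go right. Place as right child of 45.
Insert 56: 56 > 40 → go right; 56 > 45 → go right; 56 < 59 → go left. Place as left child of 59.
Insert 20: 20 < 40 → go left; 20 > 9 → go right; 20 < 21 → go left. Place as left child of 21.
Insert 23: 23 < 40 → go left; 23 > 9 → go right; 23 > 21 → go right. Place as right child of 21.
Insert 1: 1 < 40 → go left; 1 < 9 → go left. Place as left child of 9.
Insert 32: 32 < 40 → go left; 32 > 9 → go right; 32 > 21 → go right; 32 > 23 → go right. Place as right child of 23.
Insert 54: 54 > 40 → go right; 54 > 45 → go right; 54 < 59 → go left; 54 < 56 → go left. Place as left child of 56.
Insert 48: 48 > 40 → go right; 48 > 45 → go right; 48 < 59 → go left; 48 < 56 → go left; 48 < 54 → go left. Place as left child of 54.
Insert 38: 38 < 40 → go left; 38 > 9 → go right; 38 > 21 → go right; 38 > 23 → go right; 38 > 32 → go right. Place as right child of 32.
Insert 17: 17 < 40 → go left; 17 > 9 → go right; 17 < 21 → go left; 17 < 20 → go left. Place as left child of 20.
Insert 28: 28 < 40 → go left; 28 > 9 → go right; 28 > 21 → go right; 28 > 23 → go right; 28 < 32 → go left. Place as left child of 32.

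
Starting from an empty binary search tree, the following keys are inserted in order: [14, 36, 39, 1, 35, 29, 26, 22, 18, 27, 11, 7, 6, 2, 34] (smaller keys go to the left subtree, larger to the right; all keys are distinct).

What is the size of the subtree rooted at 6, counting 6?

2

Resulting structure (node: left, right):
  14: L=1, R=36
  36: L=35, R=39
  39: L=–, R=–
  1: L=–, R=11
  35: L=29, R=–
  29: L=26, R=34
  26: L=22, R=27
  22: L=18, R=–
  18: L=–, R=–
  27: L=–, R=–
  11: L=7, R=–
  7: L=6, R=–
  6: L=2, R=–
  2: L=–, R=–
  34: L=–, R=–

Subtree rooted at 6 contains: 6, 2 — 2 nodes.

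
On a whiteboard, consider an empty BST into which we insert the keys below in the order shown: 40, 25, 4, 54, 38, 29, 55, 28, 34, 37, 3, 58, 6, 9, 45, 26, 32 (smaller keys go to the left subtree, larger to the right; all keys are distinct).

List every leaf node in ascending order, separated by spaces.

40: root
25: left child of 40 (depth 1)
4: left child of 25 (depth 2)
54: right child of 40 (depth 1)
38: right child of 25 (depth 2)
29: left child of 38 (depth 3)
55: right child of 54 (depth 2)
28: left child of 29 (depth 4)
34: right child of 29 (depth 4)
37: right child of 34 (depth 5)
3: left child of 4 (depth 3)
58: right child of 55 (depth 3)
6: right child of 4 (depth 3)
9: right child of 6 (depth 4)
45: left child of 54 (depth 2)
26: left child of 28 (depth 5)
32: left child of 34 (depth 5)

3 9 26 32 37 45 58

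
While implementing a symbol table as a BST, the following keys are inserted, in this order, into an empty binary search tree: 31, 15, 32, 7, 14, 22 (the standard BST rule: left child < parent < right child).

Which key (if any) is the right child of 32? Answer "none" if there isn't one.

Insert 31: tree is empty, so 31 becomes the root.
Insert 15: 15 < 31 → go left. Place as left child of 31.
Insert 32: 32 > 31 → go right. Place as right child of 31.
Insert 7: 7 < 31 → go left; 7 < 15 → go left. Place as left child of 15.
Insert 14: 14 < 31 → go left; 14 < 15 → go left; 14 > 7 → go right. Place as right child of 7.
Insert 22: 22 < 31 → go left; 22 > 15 → go right. Place as right child of 15.

none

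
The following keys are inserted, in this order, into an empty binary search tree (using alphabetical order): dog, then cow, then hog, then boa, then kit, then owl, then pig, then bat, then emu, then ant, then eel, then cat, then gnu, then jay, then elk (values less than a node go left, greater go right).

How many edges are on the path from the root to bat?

3

Insert dog: tree is empty, so dog becomes the root.
Insert cow: cow < dog → go left. Place as left child of dog.
Insert hog: hog > dog → go right. Place as right child of dog.
Insert boa: boa < dog → go left; boa < cow → go left. Place as left child of cow.
Insert kit: kit > dog → go right; kit > hog → go right. Place as right child of hog.
Insert owl: owl > dog → go right; owl > hog → go right; owl > kit → go right. Place as right child of kit.
Insert pig: pig > dog → go right; pig > hog → go right; pig > kit → go right; pig > owl → go right. Place as right child of owl.
Insert bat: bat < dog → go left; bat < cow → go left; bat < boa → go left. Place as left child of boa.
Insert emu: emu > dog → go right; emu < hog → go left. Place as left child of hog.
Insert ant: ant < dog → go left; ant < cow → go left; ant < boa → go left; ant < bat → go left. Place as left child of bat.
Insert eel: eel > dog → go right; eel < hog → go left; eel < emu → go left. Place as left child of emu.
Insert cat: cat < dog → go left; cat < cow → go left; cat > boa → go right. Place as right child of boa.
Insert gnu: gnu > dog → go right; gnu < hog → go left; gnu > emu → go right. Place as right child of emu.
Insert jay: jay > dog → go right; jay > hog → go right; jay < kit → go left. Place as left child of kit.
Insert elk: elk > dog → go right; elk < hog → go left; elk < emu → go left; elk > eel → go right. Place as right child of eel.

Path to bat: dog → cow → boa → bat, which is 3 edges.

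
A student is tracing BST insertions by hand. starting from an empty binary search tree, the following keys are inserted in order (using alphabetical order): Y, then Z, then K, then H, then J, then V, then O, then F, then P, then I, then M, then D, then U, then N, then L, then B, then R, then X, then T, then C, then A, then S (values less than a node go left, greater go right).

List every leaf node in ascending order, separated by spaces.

A C I L N S X Z

Insert Y: tree is empty, so Y becomes the root.
Insert Z: Z > Y → go right. Place as right child of Y.
Insert K: K < Y → go left. Place as left child of Y.
Insert H: H < Y → go left; H < K → go left. Place as left child of K.
Insert J: J < Y → go left; J < K → go left; J > H → go right. Place as right child of H.
Insert V: V < Y → go left; V > K → go right. Place as right child of K.
Insert O: O < Y → go left; O > K → go right; O < V → go left. Place as left child of V.
Insert F: F < Y → go left; F < K → go left; F < H → go left. Place as left child of H.
Insert P: P < Y → go left; P > K → go right; P < V → go left; P > O → go right. Place as right child of O.
Insert I: I < Y → go left; I < K → go left; I > H → go right; I < J → go left. Place as left child of J.
Insert M: M < Y → go left; M > K → go right; M < V → go left; M < O → go left. Place as left child of O.
Insert D: D < Y → go left; D < K → go left; D < H → go left; D < F → go left. Place as left child of F.
Insert U: U < Y → go left; U > K → go right; U < V → go left; U > O → go right; U > P → go right. Place as right child of P.
Insert N: N < Y → go left; N > K → go right; N < V → go left; N < O → go left; N > M → go right. Place as right child of M.
Insert L: L < Y → go left; L > K → go right; L < V → go left; L < O → go left; L < M → go left. Place as left child of M.
Insert B: B < Y → go left; B < K → go left; B < H → go left; B < F → go left; B < D → go left. Place as left child of D.
Insert R: R < Y → go left; R > K → go right; R < V → go left; R > O → go right; R > P → go right; R < U → go left. Place as left child of U.
Insert X: X < Y → go left; X > K → go right; X > V → go right. Place as right child of V.
Insert T: T < Y → go left; T > K → go right; T < V → go left; T > O → go right; T > P → go right; T < U → go left; T > R → go right. Place as right child of R.
Insert C: C < Y → go left; C < K → go left; C < H → go left; C < F → go left; C < D → go left; C > B → go right. Place as right child of B.
Insert A: A < Y → go left; A < K → go left; A < H → go left; A < F → go left; A < D → go left; A < B → go left. Place as left child of B.
Insert S: S < Y → go left; S > K → go right; S < V → go left; S > O → go right; S > P → go right; S < U → go left; S > R → go right; S < T → go left. Place as left child of T.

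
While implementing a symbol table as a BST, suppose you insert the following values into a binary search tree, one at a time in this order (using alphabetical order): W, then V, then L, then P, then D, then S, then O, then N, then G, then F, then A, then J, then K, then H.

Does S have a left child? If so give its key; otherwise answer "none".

Insert W: tree is empty, so W becomes the root.
Insert V: V < W → go left. Place as left child of W.
Insert L: L < W → go left; L < V → go left. Place as left child of V.
Insert P: P < W → go left; P < V → go left; P > L → go right. Place as right child of L.
Insert D: D < W → go left; D < V → go left; D < L → go left. Place as left child of L.
Insert S: S < W → go left; S < V → go left; S > L → go right; S > P → go right. Place as right child of P.
Insert O: O < W → go left; O < V → go left; O > L → go right; O < P → go left. Place as left child of P.
Insert N: N < W → go left; N < V → go left; N > L → go right; N < P → go left; N < O → go left. Place as left child of O.
Insert G: G < W → go left; G < V → go left; G < L → go left; G > D → go right. Place as right child of D.
Insert F: F < W → go left; F < V → go left; F < L → go left; F > D → go right; F < G → go left. Place as left child of G.
Insert A: A < W → go left; A < V → go left; A < L → go left; A < D → go left. Place as left child of D.
Insert J: J < W → go left; J < V → go left; J < L → go left; J > D → go right; J > G → go right. Place as right child of G.
Insert K: K < W → go left; K < V → go left; K < L → go left; K > D → go right; K > G → go right; K > J → go right. Place as right child of J.
Insert H: H < W → go left; H < V → go left; H < L → go left; H > D → go right; H > G → go right; H < J → go left. Place as left child of J.

none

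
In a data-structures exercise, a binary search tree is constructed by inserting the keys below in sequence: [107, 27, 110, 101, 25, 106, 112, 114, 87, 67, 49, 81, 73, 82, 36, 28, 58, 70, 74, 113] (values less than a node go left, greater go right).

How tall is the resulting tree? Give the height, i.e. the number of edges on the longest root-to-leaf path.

Insert 107: tree is empty, so 107 becomes the root.
Insert 27: 27 < 107 → go left. Place as left child of 107.
Insert 110: 110 > 107 → go right. Place as right child of 107.
Insert 101: 101 < 107 → go left; 101 > 27 → go right. Place as right child of 27.
Insert 25: 25 < 107 → go left; 25 < 27 → go left. Place as left child of 27.
Insert 106: 106 < 107 → go left; 106 > 27 → go right; 106 > 101 → go right. Place as right child of 101.
Insert 112: 112 > 107 → go right; 112 > 110 → go right. Place as right child of 110.
Insert 114: 114 > 107 → go right; 114 > 110 → go right; 114 > 112 → go right. Place as right child of 112.
Insert 87: 87 < 107 → go left; 87 > 27 → go right; 87 < 101 → go left. Place as left child of 101.
Insert 67: 67 < 107 → go left; 67 > 27 → go right; 67 < 101 → go left; 67 < 87 → go left. Place as left child of 87.
Insert 49: 49 < 107 → go left; 49 > 27 → go right; 49 < 101 → go left; 49 < 87 → go left; 49 < 67 → go left. Place as left child of 67.
Insert 81: 81 < 107 → go left; 81 > 27 → go right; 81 < 101 → go left; 81 < 87 → go left; 81 > 67 → go right. Place as right child of 67.
Insert 73: 73 < 107 → go left; 73 > 27 → go right; 73 < 101 → go left; 73 < 87 → go left; 73 > 67 → go right; 73 < 81 → go left. Place as left child of 81.
Insert 82: 82 < 107 → go left; 82 > 27 → go right; 82 < 101 → go left; 82 < 87 → go left; 82 > 67 → go right; 82 > 81 → go right. Place as right child of 81.
Insert 36: 36 < 107 → go left; 36 > 27 → go right; 36 < 101 → go left; 36 < 87 → go left; 36 < 67 → go left; 36 < 49 → go left. Place as left child of 49.
Insert 28: 28 < 107 → go left; 28 > 27 → go right; 28 < 101 → go left; 28 < 87 → go left; 28 < 67 → go left; 28 < 49 → go left; 28 < 36 → go left. Place as left child of 36.
Insert 58: 58 < 107 → go left; 58 > 27 → go right; 58 < 101 → go left; 58 < 87 → go left; 58 < 67 → go left; 58 > 49 → go right. Place as right child of 49.
Insert 70: 70 < 107 → go left; 70 > 27 → go right; 70 < 101 → go left; 70 < 87 → go left; 70 > 67 → go right; 70 < 81 → go left; 70 < 73 → go left. Place as left child of 73.
Insert 74: 74 < 107 → go left; 74 > 27 → go right; 74 < 101 → go left; 74 < 87 → go left; 74 > 67 → go right; 74 < 81 → go left; 74 > 73 → go right. Place as right child of 73.
Insert 113: 113 > 107 → go right; 113 > 110 → go right; 113 > 112 → go right; 113 < 114 → go left. Place as left child of 114.

The deepest node is 28 at depth 7.

7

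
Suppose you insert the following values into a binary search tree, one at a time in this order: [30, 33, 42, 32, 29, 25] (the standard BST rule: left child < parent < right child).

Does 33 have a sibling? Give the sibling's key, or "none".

Insert 30: tree is empty, so 30 becomes the root.
Insert 33: 33 > 30 → go right. Place as right child of 30.
Insert 42: 42 > 30 → go right; 42 > 33 → go right. Place as right child of 33.
Insert 32: 32 > 30 → go right; 32 < 33 → go left. Place as left child of 33.
Insert 29: 29 < 30 → go left. Place as left child of 30.
Insert 25: 25 < 30 → go left; 25 < 29 → go left. Place as left child of 29.

33's parent is 30; the other child of 30 is 29.

29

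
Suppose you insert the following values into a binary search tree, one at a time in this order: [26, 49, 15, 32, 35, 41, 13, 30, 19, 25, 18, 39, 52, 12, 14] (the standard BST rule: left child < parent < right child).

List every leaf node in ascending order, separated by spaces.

Insert 26: tree is empty, so 26 becomes the root.
Insert 49: 49 > 26 → go right. Place as right child of 26.
Insert 15: 15 < 26 → go left. Place as left child of 26.
Insert 32: 32 > 26 → go right; 32 < 49 → go left. Place as left child of 49.
Insert 35: 35 > 26 → go right; 35 < 49 → go left; 35 > 32 → go right. Place as right child of 32.
Insert 41: 41 > 26 → go right; 41 < 49 → go left; 41 > 32 → go right; 41 > 35 → go right. Place as right child of 35.
Insert 13: 13 < 26 → go left; 13 < 15 → go left. Place as left child of 15.
Insert 30: 30 > 26 → go right; 30 < 49 → go left; 30 < 32 → go left. Place as left child of 32.
Insert 19: 19 < 26 → go left; 19 > 15 → go right. Place as right child of 15.
Insert 25: 25 < 26 → go left; 25 > 15 → go right; 25 > 19 → go right. Place as right child of 19.
Insert 18: 18 < 26 → go left; 18 > 15 → go right; 18 < 19 → go left. Place as left child of 19.
Insert 39: 39 > 26 → go right; 39 < 49 → go left; 39 > 32 → go right; 39 > 35 → go right; 39 < 41 → go left. Place as left child of 41.
Insert 52: 52 > 26 → go right; 52 > 49 → go right. Place as right child of 49.
Insert 12: 12 < 26 → go left; 12 < 15 → go left; 12 < 13 → go left. Place as left child of 13.
Insert 14: 14 < 26 → go left; 14 < 15 → go left; 14 > 13 → go right. Place as right child of 13.

12 14 18 25 30 39 52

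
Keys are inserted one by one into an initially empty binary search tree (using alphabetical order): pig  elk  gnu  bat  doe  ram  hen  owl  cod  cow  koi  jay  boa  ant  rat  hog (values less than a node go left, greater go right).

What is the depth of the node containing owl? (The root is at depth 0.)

4

pig: root
elk: left child of pig (depth 1)
gnu: right child of elk (depth 2)
bat: left child of elk (depth 2)
doe: right child of bat (depth 3)
ram: right child of pig (depth 1)
hen: right child of gnu (depth 3)
owl: right child of hen (depth 4)
cod: left child of doe (depth 4)
cow: right child of cod (depth 5)
koi: left child of owl (depth 5)
jay: left child of koi (depth 6)
boa: left child of cod (depth 5)
ant: left child of bat (depth 3)
rat: right child of ram (depth 2)
hog: left child of jay (depth 7)

Path to owl: pig → elk → gnu → hen → owl, which is 4 edges.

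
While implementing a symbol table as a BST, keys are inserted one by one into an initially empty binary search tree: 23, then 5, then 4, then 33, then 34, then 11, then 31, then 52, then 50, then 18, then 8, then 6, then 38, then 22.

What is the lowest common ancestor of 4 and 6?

23: root
5: left child of 23 (depth 1)
4: left child of 5 (depth 2)
33: right child of 23 (depth 1)
34: right child of 33 (depth 2)
11: right child of 5 (depth 2)
31: left child of 33 (depth 2)
52: right child of 34 (depth 3)
50: left child of 52 (depth 4)
18: right child of 11 (depth 3)
8: left child of 11 (depth 3)
6: left child of 8 (depth 4)
38: left child of 50 (depth 5)
22: right child of 18 (depth 4)

Path to 4: 23 → 5 → 4
Path to 6: 23 → 5 → 11 → 8 → 6
The paths share a prefix ending at 5, then split left and right.

5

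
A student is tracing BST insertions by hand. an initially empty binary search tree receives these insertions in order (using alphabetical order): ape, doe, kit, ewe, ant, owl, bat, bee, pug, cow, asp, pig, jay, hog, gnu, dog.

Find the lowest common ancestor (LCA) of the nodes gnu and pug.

kit

Insert ape: tree is empty, so ape becomes the root.
Insert doe: doe > ape → go right. Place as right child of ape.
Insert kit: kit > ape → go right; kit > doe → go right. Place as right child of doe.
Insert ewe: ewe > ape → go right; ewe > doe → go right; ewe < kit → go left. Place as left child of kit.
Insert ant: ant < ape → go left. Place as left child of ape.
Insert owl: owl > ape → go right; owl > doe → go right; owl > kit → go right. Place as right child of kit.
Insert bat: bat > ape → go right; bat < doe → go left. Place as left child of doe.
Insert bee: bee > ape → go right; bee < doe → go left; bee > bat → go right. Place as right child of bat.
Insert pug: pug > ape → go right; pug > doe → go right; pug > kit → go right; pug > owl → go right. Place as right child of owl.
Insert cow: cow > ape → go right; cow < doe → go left; cow > bat → go right; cow > bee → go right. Place as right child of bee.
Insert asp: asp > ape → go right; asp < doe → go left; asp < bat → go left. Place as left child of bat.
Insert pig: pig > ape → go right; pig > doe → go right; pig > kit → go right; pig > owl → go right; pig < pug → go left. Place as left child of pug.
Insert jay: jay > ape → go right; jay > doe → go right; jay < kit → go left; jay > ewe → go right. Place as right child of ewe.
Insert hog: hog > ape → go right; hog > doe → go right; hog < kit → go left; hog > ewe → go right; hog < jay → go left. Place as left child of jay.
Insert gnu: gnu > ape → go right; gnu > doe → go right; gnu < kit → go left; gnu > ewe → go right; gnu < jay → go left; gnu < hog → go left. Place as left child of hog.
Insert dog: dog > ape → go right; dog > doe → go right; dog < kit → go left; dog < ewe → go left. Place as left child of ewe.

Path to gnu: ape → doe → kit → ewe → jay → hog → gnu
Path to pug: ape → doe → kit → owl → pug
The paths share a prefix ending at kit, then split left and right.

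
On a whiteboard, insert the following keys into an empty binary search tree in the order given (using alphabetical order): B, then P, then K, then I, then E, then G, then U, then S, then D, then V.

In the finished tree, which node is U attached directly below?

Insert B: tree is empty, so B becomes the root.
Insert P: P > B → go right. Place as right child of B.
Insert K: K > B → go right; K < P → go left. Place as left child of P.
Insert I: I > B → go right; I < P → go left; I < K → go left. Place as left child of K.
Insert E: E > B → go right; E < P → go left; E < K → go left; E < I → go left. Place as left child of I.
Insert G: G > B → go right; G < P → go left; G < K → go left; G < I → go left; G > E → go right. Place as right child of E.
Insert U: U > B → go right; U > P → go right. Place as right child of P.
Insert S: S > B → go right; S > P → go right; S < U → go left. Place as left child of U.
Insert D: D > B → go right; D < P → go left; D < K → go left; D < I → go left; D < E → go left. Place as left child of E.
Insert V: V > B → go right; V > P → go right; V > U → go right. Place as right child of U.

P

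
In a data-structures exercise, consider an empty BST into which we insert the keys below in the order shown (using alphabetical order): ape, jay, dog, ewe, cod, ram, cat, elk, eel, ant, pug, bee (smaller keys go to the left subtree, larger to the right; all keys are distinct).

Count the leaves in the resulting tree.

Insert ape: tree is empty, so ape becomes the root.
Insert jay: jay > ape → go right. Place as right child of ape.
Insert dog: dog > ape → go right; dog < jay → go left. Place as left child of jay.
Insert ewe: ewe > ape → go right; ewe < jay → go left; ewe > dog → go right. Place as right child of dog.
Insert cod: cod > ape → go right; cod < jay → go left; cod < dog → go left. Place as left child of dog.
Insert ram: ram > ape → go right; ram > jay → go right. Place as right child of jay.
Insert cat: cat > ape → go right; cat < jay → go left; cat < dog → go left; cat < cod → go left. Place as left child of cod.
Insert elk: elk > ape → go right; elk < jay → go left; elk > dog → go right; elk < ewe → go left. Place as left child of ewe.
Insert eel: eel > ape → go right; eel < jay → go left; eel > dog → go right; eel < ewe → go left; eel < elk → go left. Place as left child of elk.
Insert ant: ant < ape → go left. Place as left child of ape.
Insert pug: pug > ape → go right; pug > jay → go right; pug < ram → go left. Place as left child of ram.
Insert bee: bee > ape → go right; bee < jay → go left; bee < dog → go left; bee < cod → go left; bee < cat → go left. Place as left child of cat.

Leaves: ant, bee, eel, pug — 4 in total.

4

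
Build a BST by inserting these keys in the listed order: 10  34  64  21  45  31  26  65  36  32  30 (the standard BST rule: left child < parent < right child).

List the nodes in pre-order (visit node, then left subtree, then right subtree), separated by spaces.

10 34 21 31 26 30 32 64 45 36 65

Resulting structure (node: left, right):
  10: L=–, R=34
  34: L=21, R=64
  64: L=45, R=65
  21: L=–, R=31
  45: L=36, R=–
  31: L=26, R=32
  26: L=–, R=30
  65: L=–, R=–
  36: L=–, R=–
  32: L=–, R=–
  30: L=–, R=–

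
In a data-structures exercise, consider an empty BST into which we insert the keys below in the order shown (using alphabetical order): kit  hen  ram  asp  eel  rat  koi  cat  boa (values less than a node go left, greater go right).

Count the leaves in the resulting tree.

3

kit: root
hen: left child of kit (depth 1)
ram: right child of kit (depth 1)
asp: left child of hen (depth 2)
eel: right child of asp (depth 3)
rat: right child of ram (depth 2)
koi: left child of ram (depth 2)
cat: left child of eel (depth 4)
boa: left child of cat (depth 5)

Leaves: boa, koi, rat — 3 in total.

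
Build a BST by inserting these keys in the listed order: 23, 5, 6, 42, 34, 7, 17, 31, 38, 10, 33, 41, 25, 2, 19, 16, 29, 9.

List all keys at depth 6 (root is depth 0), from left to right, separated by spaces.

23: root
5: left child of 23 (depth 1)
6: right child of 5 (depth 2)
42: right child of 23 (depth 1)
34: left child of 42 (depth 2)
7: right child of 6 (depth 3)
17: right child of 7 (depth 4)
31: left child of 34 (depth 3)
38: right child of 34 (depth 3)
10: left child of 17 (depth 5)
33: right child of 31 (depth 4)
41: right child of 38 (depth 4)
25: left child of 31 (depth 4)
2: left child of 5 (depth 2)
19: right child of 17 (depth 5)
16: right child of 10 (depth 6)
29: right child of 25 (depth 5)
9: left child of 10 (depth 6)

9 16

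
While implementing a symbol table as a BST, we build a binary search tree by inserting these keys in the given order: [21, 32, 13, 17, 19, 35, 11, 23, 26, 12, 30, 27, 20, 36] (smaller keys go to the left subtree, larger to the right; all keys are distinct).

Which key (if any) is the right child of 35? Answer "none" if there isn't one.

Insert 21: tree is empty, so 21 becomes the root.
Insert 32: 32 > 21 → go right. Place as right child of 21.
Insert 13: 13 < 21 → go left. Place as left child of 21.
Insert 17: 17 < 21 → go left; 17 > 13 → go right. Place as right child of 13.
Insert 19: 19 < 21 → go left; 19 > 13 → go right; 19 > 17 → go right. Place as right child of 17.
Insert 35: 35 > 21 → go right; 35 > 32 → go right. Place as right child of 32.
Insert 11: 11 < 21 → go left; 11 < 13 → go left. Place as left child of 13.
Insert 23: 23 > 21 → go right; 23 < 32 → go left. Place as left child of 32.
Insert 26: 26 > 21 → go right; 26 < 32 → go left; 26 > 23 → go right. Place as right child of 23.
Insert 12: 12 < 21 → go left; 12 < 13 → go left; 12 > 11 → go right. Place as right child of 11.
Insert 30: 30 > 21 → go right; 30 < 32 → go left; 30 > 23 → go right; 30 > 26 → go right. Place as right child of 26.
Insert 27: 27 > 21 → go right; 27 < 32 → go left; 27 > 23 → go right; 27 > 26 → go right; 27 < 30 → go left. Place as left child of 30.
Insert 20: 20 < 21 → go left; 20 > 13 → go right; 20 > 17 → go right; 20 > 19 → go right. Place as right child of 19.
Insert 36: 36 > 21 → go right; 36 > 32 → go right; 36 > 35 → go right. Place as right child of 35.

36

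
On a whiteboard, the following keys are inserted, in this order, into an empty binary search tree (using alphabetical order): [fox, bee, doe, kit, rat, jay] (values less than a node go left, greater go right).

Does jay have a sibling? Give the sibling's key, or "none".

Insert fox: tree is empty, so fox becomes the root.
Insert bee: bee < fox → go left. Place as left child of fox.
Insert doe: doe < fox → go left; doe > bee → go right. Place as right child of bee.
Insert kit: kit > fox → go right. Place as right child of fox.
Insert rat: rat > fox → go right; rat > kit → go right. Place as right child of kit.
Insert jay: jay > fox → go right; jay < kit → go left. Place as left child of kit.

jay's parent is kit; the other child of kit is rat.

rat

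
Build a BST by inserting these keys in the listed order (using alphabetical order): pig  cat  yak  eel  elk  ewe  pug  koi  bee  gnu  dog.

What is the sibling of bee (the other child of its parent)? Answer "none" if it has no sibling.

eel

Insert pig: tree is empty, so pig becomes the root.
Insert cat: cat < pig → go left. Place as left child of pig.
Insert yak: yak > pig → go right. Place as right child of pig.
Insert eel: eel < pig → go left; eel > cat → go right. Place as right child of cat.
Insert elk: elk < pig → go left; elk > cat → go right; elk > eel → go right. Place as right child of eel.
Insert ewe: ewe < pig → go left; ewe > cat → go right; ewe > eel → go right; ewe > elk → go right. Place as right child of elk.
Insert pug: pug > pig → go right; pug < yak → go left. Place as left child of yak.
Insert koi: koi < pig → go left; koi > cat → go right; koi > eel → go right; koi > elk → go right; koi > ewe → go right. Place as right child of ewe.
Insert bee: bee < pig → go left; bee < cat → go left. Place as left child of cat.
Insert gnu: gnu < pig → go left; gnu > cat → go right; gnu > eel → go right; gnu > elk → go right; gnu > ewe → go right; gnu < koi → go left. Place as left child of koi.
Insert dog: dog < pig → go left; dog > cat → go right; dog < eel → go left. Place as left child of eel.

bee's parent is cat; the other child of cat is eel.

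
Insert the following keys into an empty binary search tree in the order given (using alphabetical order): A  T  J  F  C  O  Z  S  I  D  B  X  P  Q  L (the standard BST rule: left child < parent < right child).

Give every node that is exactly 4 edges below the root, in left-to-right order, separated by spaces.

Resulting structure (node: left, right):
  A: L=–, R=T
  T: L=J, R=Z
  J: L=F, R=O
  F: L=C, R=I
  C: L=B, R=D
  O: L=L, R=S
  Z: L=X, R=–
  S: L=P, R=–
  I: L=–, R=–
  D: L=–, R=–
  B: L=–, R=–
  X: L=–, R=–
  P: L=–, R=Q
  Q: L=–, R=–
  L: L=–, R=–

C I L S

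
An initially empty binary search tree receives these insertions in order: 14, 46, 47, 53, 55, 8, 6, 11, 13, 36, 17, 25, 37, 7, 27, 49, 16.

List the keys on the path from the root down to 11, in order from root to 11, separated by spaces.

14 8 11

Insert 14: tree is empty, so 14 becomes the root.
Insert 46: 46 > 14 → go right. Place as right child of 14.
Insert 47: 47 > 14 → go right; 47 > 46 → go right. Place as right child of 46.
Insert 53: 53 > 14 → go right; 53 > 46 → go right; 53 > 47 → go right. Place as right child of 47.
Insert 55: 55 > 14 → go right; 55 > 46 → go right; 55 > 47 → go right; 55 > 53 → go right. Place as right child of 53.
Insert 8: 8 < 14 → go left. Place as left child of 14.
Insert 6: 6 < 14 → go left; 6 < 8 → go left. Place as left child of 8.
Insert 11: 11 < 14 → go left; 11 > 8 → go right. Place as right child of 8.
Insert 13: 13 < 14 → go left; 13 > 8 → go right; 13 > 11 → go right. Place as right child of 11.
Insert 36: 36 > 14 → go right; 36 < 46 → go left. Place as left child of 46.
Insert 17: 17 > 14 → go right; 17 < 46 → go left; 17 < 36 → go left. Place as left child of 36.
Insert 25: 25 > 14 → go right; 25 < 46 → go left; 25 < 36 → go left; 25 > 17 → go right. Place as right child of 17.
Insert 37: 37 > 14 → go right; 37 < 46 → go left; 37 > 36 → go right. Place as right child of 36.
Insert 7: 7 < 14 → go left; 7 < 8 → go left; 7 > 6 → go right. Place as right child of 6.
Insert 27: 27 > 14 → go right; 27 < 46 → go left; 27 < 36 → go left; 27 > 17 → go right; 27 > 25 → go right. Place as right child of 25.
Insert 49: 49 > 14 → go right; 49 > 46 → go right; 49 > 47 → go right; 49 < 53 → go left. Place as left child of 53.
Insert 16: 16 > 14 → go right; 16 < 46 → go left; 16 < 36 → go left; 16 < 17 → go left. Place as left child of 17.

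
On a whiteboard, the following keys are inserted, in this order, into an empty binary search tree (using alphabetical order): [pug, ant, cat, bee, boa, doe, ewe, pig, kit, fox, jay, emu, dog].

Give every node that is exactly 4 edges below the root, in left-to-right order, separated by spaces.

boa ewe

Resulting structure (node: left, right):
  pug: L=ant, R=–
  ant: L=–, R=cat
  cat: L=bee, R=doe
  bee: L=–, R=boa
  boa: L=–, R=–
  doe: L=–, R=ewe
  ewe: L=emu, R=pig
  pig: L=kit, R=–
  kit: L=fox, R=–
  fox: L=–, R=jay
  jay: L=–, R=–
  emu: L=dog, R=–
  dog: L=–, R=–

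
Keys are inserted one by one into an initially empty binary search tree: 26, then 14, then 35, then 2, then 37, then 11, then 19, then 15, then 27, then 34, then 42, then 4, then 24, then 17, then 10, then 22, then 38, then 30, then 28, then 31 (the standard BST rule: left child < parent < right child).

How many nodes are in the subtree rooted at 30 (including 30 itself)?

3

26: root
14: left child of 26 (depth 1)
35: right child of 26 (depth 1)
2: left child of 14 (depth 2)
37: right child of 35 (depth 2)
11: right child of 2 (depth 3)
19: right child of 14 (depth 2)
15: left child of 19 (depth 3)
27: left child of 35 (depth 2)
34: right child of 27 (depth 3)
42: right child of 37 (depth 3)
4: left child of 11 (depth 4)
24: right child of 19 (depth 3)
17: right child of 15 (depth 4)
10: right child of 4 (depth 5)
22: left child of 24 (depth 4)
38: left child of 42 (depth 4)
30: left child of 34 (depth 4)
28: left child of 30 (depth 5)
31: right child of 30 (depth 5)

Subtree rooted at 30 contains: 30, 28, 31 — 3 nodes.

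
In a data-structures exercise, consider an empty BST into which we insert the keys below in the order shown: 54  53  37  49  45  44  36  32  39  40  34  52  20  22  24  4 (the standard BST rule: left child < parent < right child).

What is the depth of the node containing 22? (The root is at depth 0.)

6

54: root
53: left child of 54 (depth 1)
37: left child of 53 (depth 2)
49: right child of 37 (depth 3)
45: left child of 49 (depth 4)
44: left child of 45 (depth 5)
36: left child of 37 (depth 3)
32: left child of 36 (depth 4)
39: left child of 44 (depth 6)
40: right child of 39 (depth 7)
34: right child of 32 (depth 5)
52: right child of 49 (depth 4)
20: left child of 32 (depth 5)
22: right child of 20 (depth 6)
24: right child of 22 (depth 7)
4: left child of 20 (depth 6)

Path to 22: 54 → 53 → 37 → 36 → 32 → 20 → 22, which is 6 edges.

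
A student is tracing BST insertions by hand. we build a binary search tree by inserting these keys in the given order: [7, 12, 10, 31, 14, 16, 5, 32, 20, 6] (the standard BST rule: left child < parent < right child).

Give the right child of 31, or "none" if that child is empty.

32

7: root
12: right child of 7 (depth 1)
10: left child of 12 (depth 2)
31: right child of 12 (depth 2)
14: left child of 31 (depth 3)
16: right child of 14 (depth 4)
5: left child of 7 (depth 1)
32: right child of 31 (depth 3)
20: right child of 16 (depth 5)
6: right child of 5 (depth 2)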